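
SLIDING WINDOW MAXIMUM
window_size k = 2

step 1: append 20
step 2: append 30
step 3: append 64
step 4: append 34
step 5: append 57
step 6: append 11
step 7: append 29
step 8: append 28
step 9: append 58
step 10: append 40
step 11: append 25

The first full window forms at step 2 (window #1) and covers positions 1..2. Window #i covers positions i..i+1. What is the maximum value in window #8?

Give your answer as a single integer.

Answer: 58

Derivation:
step 1: append 20 -> window=[20] (not full yet)
step 2: append 30 -> window=[20, 30] -> max=30
step 3: append 64 -> window=[30, 64] -> max=64
step 4: append 34 -> window=[64, 34] -> max=64
step 5: append 57 -> window=[34, 57] -> max=57
step 6: append 11 -> window=[57, 11] -> max=57
step 7: append 29 -> window=[11, 29] -> max=29
step 8: append 28 -> window=[29, 28] -> max=29
step 9: append 58 -> window=[28, 58] -> max=58
Window #8 max = 58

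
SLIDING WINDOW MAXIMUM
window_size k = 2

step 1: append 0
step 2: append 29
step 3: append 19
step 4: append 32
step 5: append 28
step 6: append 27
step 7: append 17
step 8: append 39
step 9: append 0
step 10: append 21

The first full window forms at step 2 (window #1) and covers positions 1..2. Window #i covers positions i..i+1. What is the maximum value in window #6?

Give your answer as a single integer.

Answer: 27

Derivation:
step 1: append 0 -> window=[0] (not full yet)
step 2: append 29 -> window=[0, 29] -> max=29
step 3: append 19 -> window=[29, 19] -> max=29
step 4: append 32 -> window=[19, 32] -> max=32
step 5: append 28 -> window=[32, 28] -> max=32
step 6: append 27 -> window=[28, 27] -> max=28
step 7: append 17 -> window=[27, 17] -> max=27
Window #6 max = 27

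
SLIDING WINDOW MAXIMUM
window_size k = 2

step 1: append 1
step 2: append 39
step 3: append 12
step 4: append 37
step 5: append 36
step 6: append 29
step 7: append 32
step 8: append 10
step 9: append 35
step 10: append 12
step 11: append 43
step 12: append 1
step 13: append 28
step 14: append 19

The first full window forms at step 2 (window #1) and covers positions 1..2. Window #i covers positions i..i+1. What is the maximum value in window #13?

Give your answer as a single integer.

step 1: append 1 -> window=[1] (not full yet)
step 2: append 39 -> window=[1, 39] -> max=39
step 3: append 12 -> window=[39, 12] -> max=39
step 4: append 37 -> window=[12, 37] -> max=37
step 5: append 36 -> window=[37, 36] -> max=37
step 6: append 29 -> window=[36, 29] -> max=36
step 7: append 32 -> window=[29, 32] -> max=32
step 8: append 10 -> window=[32, 10] -> max=32
step 9: append 35 -> window=[10, 35] -> max=35
step 10: append 12 -> window=[35, 12] -> max=35
step 11: append 43 -> window=[12, 43] -> max=43
step 12: append 1 -> window=[43, 1] -> max=43
step 13: append 28 -> window=[1, 28] -> max=28
step 14: append 19 -> window=[28, 19] -> max=28
Window #13 max = 28

Answer: 28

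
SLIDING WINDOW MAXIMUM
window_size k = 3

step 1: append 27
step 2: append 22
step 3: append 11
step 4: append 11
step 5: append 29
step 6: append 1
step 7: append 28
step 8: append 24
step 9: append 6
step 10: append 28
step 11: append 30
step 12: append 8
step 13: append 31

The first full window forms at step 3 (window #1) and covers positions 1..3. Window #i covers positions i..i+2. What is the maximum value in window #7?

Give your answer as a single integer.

step 1: append 27 -> window=[27] (not full yet)
step 2: append 22 -> window=[27, 22] (not full yet)
step 3: append 11 -> window=[27, 22, 11] -> max=27
step 4: append 11 -> window=[22, 11, 11] -> max=22
step 5: append 29 -> window=[11, 11, 29] -> max=29
step 6: append 1 -> window=[11, 29, 1] -> max=29
step 7: append 28 -> window=[29, 1, 28] -> max=29
step 8: append 24 -> window=[1, 28, 24] -> max=28
step 9: append 6 -> window=[28, 24, 6] -> max=28
Window #7 max = 28

Answer: 28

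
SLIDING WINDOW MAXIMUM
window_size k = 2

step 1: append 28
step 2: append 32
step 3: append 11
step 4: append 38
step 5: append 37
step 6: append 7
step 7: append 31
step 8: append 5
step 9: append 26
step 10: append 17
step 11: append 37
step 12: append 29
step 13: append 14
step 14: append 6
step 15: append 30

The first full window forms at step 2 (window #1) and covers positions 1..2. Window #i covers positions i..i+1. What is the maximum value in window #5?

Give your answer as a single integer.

Answer: 37

Derivation:
step 1: append 28 -> window=[28] (not full yet)
step 2: append 32 -> window=[28, 32] -> max=32
step 3: append 11 -> window=[32, 11] -> max=32
step 4: append 38 -> window=[11, 38] -> max=38
step 5: append 37 -> window=[38, 37] -> max=38
step 6: append 7 -> window=[37, 7] -> max=37
Window #5 max = 37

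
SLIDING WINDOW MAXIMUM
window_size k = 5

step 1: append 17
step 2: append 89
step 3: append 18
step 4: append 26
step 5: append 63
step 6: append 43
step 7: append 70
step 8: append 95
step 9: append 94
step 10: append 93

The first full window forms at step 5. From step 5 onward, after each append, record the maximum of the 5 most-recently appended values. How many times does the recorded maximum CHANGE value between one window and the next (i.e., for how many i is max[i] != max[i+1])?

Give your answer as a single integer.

Answer: 2

Derivation:
step 1: append 17 -> window=[17] (not full yet)
step 2: append 89 -> window=[17, 89] (not full yet)
step 3: append 18 -> window=[17, 89, 18] (not full yet)
step 4: append 26 -> window=[17, 89, 18, 26] (not full yet)
step 5: append 63 -> window=[17, 89, 18, 26, 63] -> max=89
step 6: append 43 -> window=[89, 18, 26, 63, 43] -> max=89
step 7: append 70 -> window=[18, 26, 63, 43, 70] -> max=70
step 8: append 95 -> window=[26, 63, 43, 70, 95] -> max=95
step 9: append 94 -> window=[63, 43, 70, 95, 94] -> max=95
step 10: append 93 -> window=[43, 70, 95, 94, 93] -> max=95
Recorded maximums: 89 89 70 95 95 95
Changes between consecutive maximums: 2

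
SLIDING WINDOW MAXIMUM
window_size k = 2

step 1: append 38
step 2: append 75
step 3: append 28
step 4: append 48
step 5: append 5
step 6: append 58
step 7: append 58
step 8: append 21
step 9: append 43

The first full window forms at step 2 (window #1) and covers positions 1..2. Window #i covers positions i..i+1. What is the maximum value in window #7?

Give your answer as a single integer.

step 1: append 38 -> window=[38] (not full yet)
step 2: append 75 -> window=[38, 75] -> max=75
step 3: append 28 -> window=[75, 28] -> max=75
step 4: append 48 -> window=[28, 48] -> max=48
step 5: append 5 -> window=[48, 5] -> max=48
step 6: append 58 -> window=[5, 58] -> max=58
step 7: append 58 -> window=[58, 58] -> max=58
step 8: append 21 -> window=[58, 21] -> max=58
Window #7 max = 58

Answer: 58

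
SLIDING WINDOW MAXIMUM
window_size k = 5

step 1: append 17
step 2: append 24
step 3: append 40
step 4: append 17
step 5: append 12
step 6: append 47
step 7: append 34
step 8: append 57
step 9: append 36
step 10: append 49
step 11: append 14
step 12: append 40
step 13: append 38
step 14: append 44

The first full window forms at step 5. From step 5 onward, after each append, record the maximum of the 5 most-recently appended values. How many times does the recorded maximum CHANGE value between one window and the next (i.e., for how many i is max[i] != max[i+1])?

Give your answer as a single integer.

step 1: append 17 -> window=[17] (not full yet)
step 2: append 24 -> window=[17, 24] (not full yet)
step 3: append 40 -> window=[17, 24, 40] (not full yet)
step 4: append 17 -> window=[17, 24, 40, 17] (not full yet)
step 5: append 12 -> window=[17, 24, 40, 17, 12] -> max=40
step 6: append 47 -> window=[24, 40, 17, 12, 47] -> max=47
step 7: append 34 -> window=[40, 17, 12, 47, 34] -> max=47
step 8: append 57 -> window=[17, 12, 47, 34, 57] -> max=57
step 9: append 36 -> window=[12, 47, 34, 57, 36] -> max=57
step 10: append 49 -> window=[47, 34, 57, 36, 49] -> max=57
step 11: append 14 -> window=[34, 57, 36, 49, 14] -> max=57
step 12: append 40 -> window=[57, 36, 49, 14, 40] -> max=57
step 13: append 38 -> window=[36, 49, 14, 40, 38] -> max=49
step 14: append 44 -> window=[49, 14, 40, 38, 44] -> max=49
Recorded maximums: 40 47 47 57 57 57 57 57 49 49
Changes between consecutive maximums: 3

Answer: 3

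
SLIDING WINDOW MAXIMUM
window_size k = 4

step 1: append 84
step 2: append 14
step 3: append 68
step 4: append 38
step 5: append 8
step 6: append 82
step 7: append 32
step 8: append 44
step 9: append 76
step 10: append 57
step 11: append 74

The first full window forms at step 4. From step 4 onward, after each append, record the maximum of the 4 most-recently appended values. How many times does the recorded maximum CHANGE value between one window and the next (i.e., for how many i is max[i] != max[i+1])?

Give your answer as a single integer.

Answer: 3

Derivation:
step 1: append 84 -> window=[84] (not full yet)
step 2: append 14 -> window=[84, 14] (not full yet)
step 3: append 68 -> window=[84, 14, 68] (not full yet)
step 4: append 38 -> window=[84, 14, 68, 38] -> max=84
step 5: append 8 -> window=[14, 68, 38, 8] -> max=68
step 6: append 82 -> window=[68, 38, 8, 82] -> max=82
step 7: append 32 -> window=[38, 8, 82, 32] -> max=82
step 8: append 44 -> window=[8, 82, 32, 44] -> max=82
step 9: append 76 -> window=[82, 32, 44, 76] -> max=82
step 10: append 57 -> window=[32, 44, 76, 57] -> max=76
step 11: append 74 -> window=[44, 76, 57, 74] -> max=76
Recorded maximums: 84 68 82 82 82 82 76 76
Changes between consecutive maximums: 3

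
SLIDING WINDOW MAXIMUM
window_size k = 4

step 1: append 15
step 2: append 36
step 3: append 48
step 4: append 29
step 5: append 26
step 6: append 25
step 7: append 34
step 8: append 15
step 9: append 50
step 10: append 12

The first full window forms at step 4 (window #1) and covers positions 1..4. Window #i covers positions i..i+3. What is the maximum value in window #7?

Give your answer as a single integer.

step 1: append 15 -> window=[15] (not full yet)
step 2: append 36 -> window=[15, 36] (not full yet)
step 3: append 48 -> window=[15, 36, 48] (not full yet)
step 4: append 29 -> window=[15, 36, 48, 29] -> max=48
step 5: append 26 -> window=[36, 48, 29, 26] -> max=48
step 6: append 25 -> window=[48, 29, 26, 25] -> max=48
step 7: append 34 -> window=[29, 26, 25, 34] -> max=34
step 8: append 15 -> window=[26, 25, 34, 15] -> max=34
step 9: append 50 -> window=[25, 34, 15, 50] -> max=50
step 10: append 12 -> window=[34, 15, 50, 12] -> max=50
Window #7 max = 50

Answer: 50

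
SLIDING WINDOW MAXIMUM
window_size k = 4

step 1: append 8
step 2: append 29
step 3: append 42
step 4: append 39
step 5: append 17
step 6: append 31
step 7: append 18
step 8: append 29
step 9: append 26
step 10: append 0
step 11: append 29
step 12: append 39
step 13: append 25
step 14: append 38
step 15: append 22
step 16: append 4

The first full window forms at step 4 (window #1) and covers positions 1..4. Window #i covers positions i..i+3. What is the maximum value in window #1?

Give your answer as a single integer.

Answer: 42

Derivation:
step 1: append 8 -> window=[8] (not full yet)
step 2: append 29 -> window=[8, 29] (not full yet)
step 3: append 42 -> window=[8, 29, 42] (not full yet)
step 4: append 39 -> window=[8, 29, 42, 39] -> max=42
Window #1 max = 42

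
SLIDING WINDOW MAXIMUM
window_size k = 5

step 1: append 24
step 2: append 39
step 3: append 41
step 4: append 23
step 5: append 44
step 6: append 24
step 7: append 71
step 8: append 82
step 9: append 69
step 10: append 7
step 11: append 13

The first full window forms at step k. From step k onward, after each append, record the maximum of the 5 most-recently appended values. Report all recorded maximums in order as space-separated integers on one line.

Answer: 44 44 71 82 82 82 82

Derivation:
step 1: append 24 -> window=[24] (not full yet)
step 2: append 39 -> window=[24, 39] (not full yet)
step 3: append 41 -> window=[24, 39, 41] (not full yet)
step 4: append 23 -> window=[24, 39, 41, 23] (not full yet)
step 5: append 44 -> window=[24, 39, 41, 23, 44] -> max=44
step 6: append 24 -> window=[39, 41, 23, 44, 24] -> max=44
step 7: append 71 -> window=[41, 23, 44, 24, 71] -> max=71
step 8: append 82 -> window=[23, 44, 24, 71, 82] -> max=82
step 9: append 69 -> window=[44, 24, 71, 82, 69] -> max=82
step 10: append 7 -> window=[24, 71, 82, 69, 7] -> max=82
step 11: append 13 -> window=[71, 82, 69, 7, 13] -> max=82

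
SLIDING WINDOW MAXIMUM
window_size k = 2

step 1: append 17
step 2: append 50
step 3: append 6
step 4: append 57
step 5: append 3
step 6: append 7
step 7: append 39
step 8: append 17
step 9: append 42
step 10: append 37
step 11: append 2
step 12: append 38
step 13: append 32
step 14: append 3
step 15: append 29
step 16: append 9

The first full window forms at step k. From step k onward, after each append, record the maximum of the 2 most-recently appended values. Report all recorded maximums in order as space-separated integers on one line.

step 1: append 17 -> window=[17] (not full yet)
step 2: append 50 -> window=[17, 50] -> max=50
step 3: append 6 -> window=[50, 6] -> max=50
step 4: append 57 -> window=[6, 57] -> max=57
step 5: append 3 -> window=[57, 3] -> max=57
step 6: append 7 -> window=[3, 7] -> max=7
step 7: append 39 -> window=[7, 39] -> max=39
step 8: append 17 -> window=[39, 17] -> max=39
step 9: append 42 -> window=[17, 42] -> max=42
step 10: append 37 -> window=[42, 37] -> max=42
step 11: append 2 -> window=[37, 2] -> max=37
step 12: append 38 -> window=[2, 38] -> max=38
step 13: append 32 -> window=[38, 32] -> max=38
step 14: append 3 -> window=[32, 3] -> max=32
step 15: append 29 -> window=[3, 29] -> max=29
step 16: append 9 -> window=[29, 9] -> max=29

Answer: 50 50 57 57 7 39 39 42 42 37 38 38 32 29 29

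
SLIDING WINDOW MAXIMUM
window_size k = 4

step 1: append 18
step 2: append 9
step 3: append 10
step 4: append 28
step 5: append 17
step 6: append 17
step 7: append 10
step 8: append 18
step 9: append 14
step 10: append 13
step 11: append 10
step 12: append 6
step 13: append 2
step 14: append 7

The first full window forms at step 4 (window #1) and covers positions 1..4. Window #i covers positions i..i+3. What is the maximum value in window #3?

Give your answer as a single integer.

Answer: 28

Derivation:
step 1: append 18 -> window=[18] (not full yet)
step 2: append 9 -> window=[18, 9] (not full yet)
step 3: append 10 -> window=[18, 9, 10] (not full yet)
step 4: append 28 -> window=[18, 9, 10, 28] -> max=28
step 5: append 17 -> window=[9, 10, 28, 17] -> max=28
step 6: append 17 -> window=[10, 28, 17, 17] -> max=28
Window #3 max = 28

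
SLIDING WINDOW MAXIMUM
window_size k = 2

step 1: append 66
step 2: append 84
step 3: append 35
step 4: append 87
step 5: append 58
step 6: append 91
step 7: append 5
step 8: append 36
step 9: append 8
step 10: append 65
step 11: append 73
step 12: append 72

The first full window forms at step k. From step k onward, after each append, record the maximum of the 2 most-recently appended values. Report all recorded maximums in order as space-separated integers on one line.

step 1: append 66 -> window=[66] (not full yet)
step 2: append 84 -> window=[66, 84] -> max=84
step 3: append 35 -> window=[84, 35] -> max=84
step 4: append 87 -> window=[35, 87] -> max=87
step 5: append 58 -> window=[87, 58] -> max=87
step 6: append 91 -> window=[58, 91] -> max=91
step 7: append 5 -> window=[91, 5] -> max=91
step 8: append 36 -> window=[5, 36] -> max=36
step 9: append 8 -> window=[36, 8] -> max=36
step 10: append 65 -> window=[8, 65] -> max=65
step 11: append 73 -> window=[65, 73] -> max=73
step 12: append 72 -> window=[73, 72] -> max=73

Answer: 84 84 87 87 91 91 36 36 65 73 73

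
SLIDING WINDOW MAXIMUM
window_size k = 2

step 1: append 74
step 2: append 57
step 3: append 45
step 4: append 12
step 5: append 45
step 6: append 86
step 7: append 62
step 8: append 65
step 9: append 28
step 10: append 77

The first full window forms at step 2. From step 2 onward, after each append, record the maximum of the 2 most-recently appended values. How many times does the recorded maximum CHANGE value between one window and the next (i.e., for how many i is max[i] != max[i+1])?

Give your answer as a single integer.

Answer: 5

Derivation:
step 1: append 74 -> window=[74] (not full yet)
step 2: append 57 -> window=[74, 57] -> max=74
step 3: append 45 -> window=[57, 45] -> max=57
step 4: append 12 -> window=[45, 12] -> max=45
step 5: append 45 -> window=[12, 45] -> max=45
step 6: append 86 -> window=[45, 86] -> max=86
step 7: append 62 -> window=[86, 62] -> max=86
step 8: append 65 -> window=[62, 65] -> max=65
step 9: append 28 -> window=[65, 28] -> max=65
step 10: append 77 -> window=[28, 77] -> max=77
Recorded maximums: 74 57 45 45 86 86 65 65 77
Changes between consecutive maximums: 5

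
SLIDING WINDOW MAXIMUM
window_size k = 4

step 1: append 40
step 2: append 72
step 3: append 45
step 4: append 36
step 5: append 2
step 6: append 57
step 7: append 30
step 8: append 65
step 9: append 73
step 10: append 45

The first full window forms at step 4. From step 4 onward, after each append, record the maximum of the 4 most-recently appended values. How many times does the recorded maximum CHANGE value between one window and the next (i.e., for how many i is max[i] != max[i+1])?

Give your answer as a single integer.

step 1: append 40 -> window=[40] (not full yet)
step 2: append 72 -> window=[40, 72] (not full yet)
step 3: append 45 -> window=[40, 72, 45] (not full yet)
step 4: append 36 -> window=[40, 72, 45, 36] -> max=72
step 5: append 2 -> window=[72, 45, 36, 2] -> max=72
step 6: append 57 -> window=[45, 36, 2, 57] -> max=57
step 7: append 30 -> window=[36, 2, 57, 30] -> max=57
step 8: append 65 -> window=[2, 57, 30, 65] -> max=65
step 9: append 73 -> window=[57, 30, 65, 73] -> max=73
step 10: append 45 -> window=[30, 65, 73, 45] -> max=73
Recorded maximums: 72 72 57 57 65 73 73
Changes between consecutive maximums: 3

Answer: 3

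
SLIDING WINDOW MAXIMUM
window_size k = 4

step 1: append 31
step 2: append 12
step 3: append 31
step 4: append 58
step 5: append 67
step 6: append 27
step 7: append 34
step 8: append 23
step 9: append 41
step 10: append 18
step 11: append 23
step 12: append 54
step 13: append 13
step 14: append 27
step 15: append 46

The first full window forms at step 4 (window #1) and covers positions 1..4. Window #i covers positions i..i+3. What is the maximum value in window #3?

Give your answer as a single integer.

Answer: 67

Derivation:
step 1: append 31 -> window=[31] (not full yet)
step 2: append 12 -> window=[31, 12] (not full yet)
step 3: append 31 -> window=[31, 12, 31] (not full yet)
step 4: append 58 -> window=[31, 12, 31, 58] -> max=58
step 5: append 67 -> window=[12, 31, 58, 67] -> max=67
step 6: append 27 -> window=[31, 58, 67, 27] -> max=67
Window #3 max = 67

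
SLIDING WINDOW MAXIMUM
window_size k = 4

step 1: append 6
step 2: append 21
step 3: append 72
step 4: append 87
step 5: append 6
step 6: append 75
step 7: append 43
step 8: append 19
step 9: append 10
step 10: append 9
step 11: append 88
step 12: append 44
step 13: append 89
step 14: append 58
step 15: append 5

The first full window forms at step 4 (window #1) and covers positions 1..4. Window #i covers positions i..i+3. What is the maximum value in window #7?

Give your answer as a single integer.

Answer: 43

Derivation:
step 1: append 6 -> window=[6] (not full yet)
step 2: append 21 -> window=[6, 21] (not full yet)
step 3: append 72 -> window=[6, 21, 72] (not full yet)
step 4: append 87 -> window=[6, 21, 72, 87] -> max=87
step 5: append 6 -> window=[21, 72, 87, 6] -> max=87
step 6: append 75 -> window=[72, 87, 6, 75] -> max=87
step 7: append 43 -> window=[87, 6, 75, 43] -> max=87
step 8: append 19 -> window=[6, 75, 43, 19] -> max=75
step 9: append 10 -> window=[75, 43, 19, 10] -> max=75
step 10: append 9 -> window=[43, 19, 10, 9] -> max=43
Window #7 max = 43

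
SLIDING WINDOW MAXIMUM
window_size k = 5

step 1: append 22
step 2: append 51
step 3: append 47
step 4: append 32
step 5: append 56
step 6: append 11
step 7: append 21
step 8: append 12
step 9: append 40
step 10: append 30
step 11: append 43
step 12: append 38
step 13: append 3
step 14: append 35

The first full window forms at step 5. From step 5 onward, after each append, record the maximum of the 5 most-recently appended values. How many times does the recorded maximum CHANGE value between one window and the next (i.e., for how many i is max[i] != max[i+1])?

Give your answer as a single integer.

step 1: append 22 -> window=[22] (not full yet)
step 2: append 51 -> window=[22, 51] (not full yet)
step 3: append 47 -> window=[22, 51, 47] (not full yet)
step 4: append 32 -> window=[22, 51, 47, 32] (not full yet)
step 5: append 56 -> window=[22, 51, 47, 32, 56] -> max=56
step 6: append 11 -> window=[51, 47, 32, 56, 11] -> max=56
step 7: append 21 -> window=[47, 32, 56, 11, 21] -> max=56
step 8: append 12 -> window=[32, 56, 11, 21, 12] -> max=56
step 9: append 40 -> window=[56, 11, 21, 12, 40] -> max=56
step 10: append 30 -> window=[11, 21, 12, 40, 30] -> max=40
step 11: append 43 -> window=[21, 12, 40, 30, 43] -> max=43
step 12: append 38 -> window=[12, 40, 30, 43, 38] -> max=43
step 13: append 3 -> window=[40, 30, 43, 38, 3] -> max=43
step 14: append 35 -> window=[30, 43, 38, 3, 35] -> max=43
Recorded maximums: 56 56 56 56 56 40 43 43 43 43
Changes between consecutive maximums: 2

Answer: 2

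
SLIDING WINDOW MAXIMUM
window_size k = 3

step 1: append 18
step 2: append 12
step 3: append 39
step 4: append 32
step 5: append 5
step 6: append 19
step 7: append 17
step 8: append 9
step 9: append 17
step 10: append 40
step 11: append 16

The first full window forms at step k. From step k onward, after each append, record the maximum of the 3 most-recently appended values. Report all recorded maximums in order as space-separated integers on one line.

step 1: append 18 -> window=[18] (not full yet)
step 2: append 12 -> window=[18, 12] (not full yet)
step 3: append 39 -> window=[18, 12, 39] -> max=39
step 4: append 32 -> window=[12, 39, 32] -> max=39
step 5: append 5 -> window=[39, 32, 5] -> max=39
step 6: append 19 -> window=[32, 5, 19] -> max=32
step 7: append 17 -> window=[5, 19, 17] -> max=19
step 8: append 9 -> window=[19, 17, 9] -> max=19
step 9: append 17 -> window=[17, 9, 17] -> max=17
step 10: append 40 -> window=[9, 17, 40] -> max=40
step 11: append 16 -> window=[17, 40, 16] -> max=40

Answer: 39 39 39 32 19 19 17 40 40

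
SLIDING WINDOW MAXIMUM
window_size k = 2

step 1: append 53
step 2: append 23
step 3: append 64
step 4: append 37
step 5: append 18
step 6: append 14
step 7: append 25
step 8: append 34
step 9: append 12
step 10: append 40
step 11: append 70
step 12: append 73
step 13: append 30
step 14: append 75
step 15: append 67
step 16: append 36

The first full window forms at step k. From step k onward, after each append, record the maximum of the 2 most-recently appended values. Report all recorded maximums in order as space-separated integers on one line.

step 1: append 53 -> window=[53] (not full yet)
step 2: append 23 -> window=[53, 23] -> max=53
step 3: append 64 -> window=[23, 64] -> max=64
step 4: append 37 -> window=[64, 37] -> max=64
step 5: append 18 -> window=[37, 18] -> max=37
step 6: append 14 -> window=[18, 14] -> max=18
step 7: append 25 -> window=[14, 25] -> max=25
step 8: append 34 -> window=[25, 34] -> max=34
step 9: append 12 -> window=[34, 12] -> max=34
step 10: append 40 -> window=[12, 40] -> max=40
step 11: append 70 -> window=[40, 70] -> max=70
step 12: append 73 -> window=[70, 73] -> max=73
step 13: append 30 -> window=[73, 30] -> max=73
step 14: append 75 -> window=[30, 75] -> max=75
step 15: append 67 -> window=[75, 67] -> max=75
step 16: append 36 -> window=[67, 36] -> max=67

Answer: 53 64 64 37 18 25 34 34 40 70 73 73 75 75 67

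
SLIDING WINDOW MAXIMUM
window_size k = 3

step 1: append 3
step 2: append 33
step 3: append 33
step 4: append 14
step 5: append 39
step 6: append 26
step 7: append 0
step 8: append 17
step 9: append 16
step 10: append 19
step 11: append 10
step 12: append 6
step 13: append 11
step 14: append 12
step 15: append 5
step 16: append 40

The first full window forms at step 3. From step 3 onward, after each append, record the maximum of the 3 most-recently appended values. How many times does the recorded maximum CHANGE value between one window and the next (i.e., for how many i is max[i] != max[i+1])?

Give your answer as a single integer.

step 1: append 3 -> window=[3] (not full yet)
step 2: append 33 -> window=[3, 33] (not full yet)
step 3: append 33 -> window=[3, 33, 33] -> max=33
step 4: append 14 -> window=[33, 33, 14] -> max=33
step 5: append 39 -> window=[33, 14, 39] -> max=39
step 6: append 26 -> window=[14, 39, 26] -> max=39
step 7: append 0 -> window=[39, 26, 0] -> max=39
step 8: append 17 -> window=[26, 0, 17] -> max=26
step 9: append 16 -> window=[0, 17, 16] -> max=17
step 10: append 19 -> window=[17, 16, 19] -> max=19
step 11: append 10 -> window=[16, 19, 10] -> max=19
step 12: append 6 -> window=[19, 10, 6] -> max=19
step 13: append 11 -> window=[10, 6, 11] -> max=11
step 14: append 12 -> window=[6, 11, 12] -> max=12
step 15: append 5 -> window=[11, 12, 5] -> max=12
step 16: append 40 -> window=[12, 5, 40] -> max=40
Recorded maximums: 33 33 39 39 39 26 17 19 19 19 11 12 12 40
Changes between consecutive maximums: 7

Answer: 7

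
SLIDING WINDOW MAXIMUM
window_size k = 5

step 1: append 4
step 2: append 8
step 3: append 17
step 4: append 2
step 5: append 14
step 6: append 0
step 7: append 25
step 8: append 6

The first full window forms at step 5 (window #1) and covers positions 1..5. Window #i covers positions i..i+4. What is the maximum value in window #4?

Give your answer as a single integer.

Answer: 25

Derivation:
step 1: append 4 -> window=[4] (not full yet)
step 2: append 8 -> window=[4, 8] (not full yet)
step 3: append 17 -> window=[4, 8, 17] (not full yet)
step 4: append 2 -> window=[4, 8, 17, 2] (not full yet)
step 5: append 14 -> window=[4, 8, 17, 2, 14] -> max=17
step 6: append 0 -> window=[8, 17, 2, 14, 0] -> max=17
step 7: append 25 -> window=[17, 2, 14, 0, 25] -> max=25
step 8: append 6 -> window=[2, 14, 0, 25, 6] -> max=25
Window #4 max = 25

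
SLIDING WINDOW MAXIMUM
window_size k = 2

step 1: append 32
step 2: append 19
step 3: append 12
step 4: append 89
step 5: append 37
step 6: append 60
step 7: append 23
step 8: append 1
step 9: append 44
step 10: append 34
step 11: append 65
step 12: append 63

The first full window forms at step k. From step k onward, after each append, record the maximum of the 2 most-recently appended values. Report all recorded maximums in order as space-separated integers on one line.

step 1: append 32 -> window=[32] (not full yet)
step 2: append 19 -> window=[32, 19] -> max=32
step 3: append 12 -> window=[19, 12] -> max=19
step 4: append 89 -> window=[12, 89] -> max=89
step 5: append 37 -> window=[89, 37] -> max=89
step 6: append 60 -> window=[37, 60] -> max=60
step 7: append 23 -> window=[60, 23] -> max=60
step 8: append 1 -> window=[23, 1] -> max=23
step 9: append 44 -> window=[1, 44] -> max=44
step 10: append 34 -> window=[44, 34] -> max=44
step 11: append 65 -> window=[34, 65] -> max=65
step 12: append 63 -> window=[65, 63] -> max=65

Answer: 32 19 89 89 60 60 23 44 44 65 65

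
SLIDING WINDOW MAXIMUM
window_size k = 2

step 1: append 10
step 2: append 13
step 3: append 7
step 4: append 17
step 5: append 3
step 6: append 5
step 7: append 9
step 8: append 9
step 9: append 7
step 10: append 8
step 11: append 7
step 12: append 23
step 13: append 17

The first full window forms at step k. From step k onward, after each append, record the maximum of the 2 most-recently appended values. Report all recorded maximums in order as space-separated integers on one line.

Answer: 13 13 17 17 5 9 9 9 8 8 23 23

Derivation:
step 1: append 10 -> window=[10] (not full yet)
step 2: append 13 -> window=[10, 13] -> max=13
step 3: append 7 -> window=[13, 7] -> max=13
step 4: append 17 -> window=[7, 17] -> max=17
step 5: append 3 -> window=[17, 3] -> max=17
step 6: append 5 -> window=[3, 5] -> max=5
step 7: append 9 -> window=[5, 9] -> max=9
step 8: append 9 -> window=[9, 9] -> max=9
step 9: append 7 -> window=[9, 7] -> max=9
step 10: append 8 -> window=[7, 8] -> max=8
step 11: append 7 -> window=[8, 7] -> max=8
step 12: append 23 -> window=[7, 23] -> max=23
step 13: append 17 -> window=[23, 17] -> max=23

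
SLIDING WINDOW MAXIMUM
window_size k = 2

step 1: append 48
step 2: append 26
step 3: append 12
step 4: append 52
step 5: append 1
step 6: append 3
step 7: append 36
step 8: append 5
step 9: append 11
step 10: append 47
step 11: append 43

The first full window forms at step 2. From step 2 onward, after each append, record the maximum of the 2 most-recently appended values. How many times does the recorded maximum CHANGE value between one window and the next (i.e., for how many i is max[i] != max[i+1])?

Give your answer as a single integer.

step 1: append 48 -> window=[48] (not full yet)
step 2: append 26 -> window=[48, 26] -> max=48
step 3: append 12 -> window=[26, 12] -> max=26
step 4: append 52 -> window=[12, 52] -> max=52
step 5: append 1 -> window=[52, 1] -> max=52
step 6: append 3 -> window=[1, 3] -> max=3
step 7: append 36 -> window=[3, 36] -> max=36
step 8: append 5 -> window=[36, 5] -> max=36
step 9: append 11 -> window=[5, 11] -> max=11
step 10: append 47 -> window=[11, 47] -> max=47
step 11: append 43 -> window=[47, 43] -> max=47
Recorded maximums: 48 26 52 52 3 36 36 11 47 47
Changes between consecutive maximums: 6

Answer: 6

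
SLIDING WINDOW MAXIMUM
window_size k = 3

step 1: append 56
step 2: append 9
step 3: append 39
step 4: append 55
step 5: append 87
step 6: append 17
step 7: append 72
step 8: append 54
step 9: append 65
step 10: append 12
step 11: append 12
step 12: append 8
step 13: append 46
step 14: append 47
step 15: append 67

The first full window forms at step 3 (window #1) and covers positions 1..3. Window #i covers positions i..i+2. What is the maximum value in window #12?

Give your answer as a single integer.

step 1: append 56 -> window=[56] (not full yet)
step 2: append 9 -> window=[56, 9] (not full yet)
step 3: append 39 -> window=[56, 9, 39] -> max=56
step 4: append 55 -> window=[9, 39, 55] -> max=55
step 5: append 87 -> window=[39, 55, 87] -> max=87
step 6: append 17 -> window=[55, 87, 17] -> max=87
step 7: append 72 -> window=[87, 17, 72] -> max=87
step 8: append 54 -> window=[17, 72, 54] -> max=72
step 9: append 65 -> window=[72, 54, 65] -> max=72
step 10: append 12 -> window=[54, 65, 12] -> max=65
step 11: append 12 -> window=[65, 12, 12] -> max=65
step 12: append 8 -> window=[12, 12, 8] -> max=12
step 13: append 46 -> window=[12, 8, 46] -> max=46
step 14: append 47 -> window=[8, 46, 47] -> max=47
Window #12 max = 47

Answer: 47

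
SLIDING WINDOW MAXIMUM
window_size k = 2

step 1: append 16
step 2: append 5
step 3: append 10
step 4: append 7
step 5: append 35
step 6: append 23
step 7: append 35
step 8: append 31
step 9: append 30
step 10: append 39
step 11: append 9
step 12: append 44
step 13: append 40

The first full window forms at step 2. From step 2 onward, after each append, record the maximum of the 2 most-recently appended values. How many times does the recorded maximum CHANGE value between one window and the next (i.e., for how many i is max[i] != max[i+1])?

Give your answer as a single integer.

step 1: append 16 -> window=[16] (not full yet)
step 2: append 5 -> window=[16, 5] -> max=16
step 3: append 10 -> window=[5, 10] -> max=10
step 4: append 7 -> window=[10, 7] -> max=10
step 5: append 35 -> window=[7, 35] -> max=35
step 6: append 23 -> window=[35, 23] -> max=35
step 7: append 35 -> window=[23, 35] -> max=35
step 8: append 31 -> window=[35, 31] -> max=35
step 9: append 30 -> window=[31, 30] -> max=31
step 10: append 39 -> window=[30, 39] -> max=39
step 11: append 9 -> window=[39, 9] -> max=39
step 12: append 44 -> window=[9, 44] -> max=44
step 13: append 40 -> window=[44, 40] -> max=44
Recorded maximums: 16 10 10 35 35 35 35 31 39 39 44 44
Changes between consecutive maximums: 5

Answer: 5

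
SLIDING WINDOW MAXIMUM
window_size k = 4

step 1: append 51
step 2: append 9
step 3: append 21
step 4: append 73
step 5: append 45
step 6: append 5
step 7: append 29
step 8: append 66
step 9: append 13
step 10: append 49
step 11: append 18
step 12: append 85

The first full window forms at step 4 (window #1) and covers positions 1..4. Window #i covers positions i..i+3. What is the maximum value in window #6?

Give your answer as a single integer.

Answer: 66

Derivation:
step 1: append 51 -> window=[51] (not full yet)
step 2: append 9 -> window=[51, 9] (not full yet)
step 3: append 21 -> window=[51, 9, 21] (not full yet)
step 4: append 73 -> window=[51, 9, 21, 73] -> max=73
step 5: append 45 -> window=[9, 21, 73, 45] -> max=73
step 6: append 5 -> window=[21, 73, 45, 5] -> max=73
step 7: append 29 -> window=[73, 45, 5, 29] -> max=73
step 8: append 66 -> window=[45, 5, 29, 66] -> max=66
step 9: append 13 -> window=[5, 29, 66, 13] -> max=66
Window #6 max = 66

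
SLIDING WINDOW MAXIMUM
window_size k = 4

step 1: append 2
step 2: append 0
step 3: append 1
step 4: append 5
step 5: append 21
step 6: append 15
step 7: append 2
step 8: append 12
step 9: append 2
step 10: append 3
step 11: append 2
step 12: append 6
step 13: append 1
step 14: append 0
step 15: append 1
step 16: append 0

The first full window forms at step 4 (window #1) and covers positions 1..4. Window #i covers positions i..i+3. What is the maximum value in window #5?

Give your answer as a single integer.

Answer: 21

Derivation:
step 1: append 2 -> window=[2] (not full yet)
step 2: append 0 -> window=[2, 0] (not full yet)
step 3: append 1 -> window=[2, 0, 1] (not full yet)
step 4: append 5 -> window=[2, 0, 1, 5] -> max=5
step 5: append 21 -> window=[0, 1, 5, 21] -> max=21
step 6: append 15 -> window=[1, 5, 21, 15] -> max=21
step 7: append 2 -> window=[5, 21, 15, 2] -> max=21
step 8: append 12 -> window=[21, 15, 2, 12] -> max=21
Window #5 max = 21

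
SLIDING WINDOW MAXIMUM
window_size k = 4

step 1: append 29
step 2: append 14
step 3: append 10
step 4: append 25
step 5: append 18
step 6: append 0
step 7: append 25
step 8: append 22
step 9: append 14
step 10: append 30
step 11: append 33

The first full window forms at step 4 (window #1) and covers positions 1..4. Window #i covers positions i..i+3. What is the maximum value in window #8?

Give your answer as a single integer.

step 1: append 29 -> window=[29] (not full yet)
step 2: append 14 -> window=[29, 14] (not full yet)
step 3: append 10 -> window=[29, 14, 10] (not full yet)
step 4: append 25 -> window=[29, 14, 10, 25] -> max=29
step 5: append 18 -> window=[14, 10, 25, 18] -> max=25
step 6: append 0 -> window=[10, 25, 18, 0] -> max=25
step 7: append 25 -> window=[25, 18, 0, 25] -> max=25
step 8: append 22 -> window=[18, 0, 25, 22] -> max=25
step 9: append 14 -> window=[0, 25, 22, 14] -> max=25
step 10: append 30 -> window=[25, 22, 14, 30] -> max=30
step 11: append 33 -> window=[22, 14, 30, 33] -> max=33
Window #8 max = 33

Answer: 33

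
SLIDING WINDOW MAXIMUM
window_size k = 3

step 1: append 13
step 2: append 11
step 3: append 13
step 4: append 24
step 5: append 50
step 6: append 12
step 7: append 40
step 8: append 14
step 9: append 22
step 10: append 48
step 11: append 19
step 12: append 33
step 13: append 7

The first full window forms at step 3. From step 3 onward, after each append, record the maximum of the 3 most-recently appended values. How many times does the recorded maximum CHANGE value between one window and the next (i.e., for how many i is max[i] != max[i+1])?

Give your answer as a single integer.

step 1: append 13 -> window=[13] (not full yet)
step 2: append 11 -> window=[13, 11] (not full yet)
step 3: append 13 -> window=[13, 11, 13] -> max=13
step 4: append 24 -> window=[11, 13, 24] -> max=24
step 5: append 50 -> window=[13, 24, 50] -> max=50
step 6: append 12 -> window=[24, 50, 12] -> max=50
step 7: append 40 -> window=[50, 12, 40] -> max=50
step 8: append 14 -> window=[12, 40, 14] -> max=40
step 9: append 22 -> window=[40, 14, 22] -> max=40
step 10: append 48 -> window=[14, 22, 48] -> max=48
step 11: append 19 -> window=[22, 48, 19] -> max=48
step 12: append 33 -> window=[48, 19, 33] -> max=48
step 13: append 7 -> window=[19, 33, 7] -> max=33
Recorded maximums: 13 24 50 50 50 40 40 48 48 48 33
Changes between consecutive maximums: 5

Answer: 5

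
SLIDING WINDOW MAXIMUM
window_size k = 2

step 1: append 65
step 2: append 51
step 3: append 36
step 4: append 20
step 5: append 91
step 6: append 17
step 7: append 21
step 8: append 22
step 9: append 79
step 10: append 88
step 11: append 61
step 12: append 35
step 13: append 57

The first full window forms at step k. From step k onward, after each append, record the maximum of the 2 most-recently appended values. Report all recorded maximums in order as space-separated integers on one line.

Answer: 65 51 36 91 91 21 22 79 88 88 61 57

Derivation:
step 1: append 65 -> window=[65] (not full yet)
step 2: append 51 -> window=[65, 51] -> max=65
step 3: append 36 -> window=[51, 36] -> max=51
step 4: append 20 -> window=[36, 20] -> max=36
step 5: append 91 -> window=[20, 91] -> max=91
step 6: append 17 -> window=[91, 17] -> max=91
step 7: append 21 -> window=[17, 21] -> max=21
step 8: append 22 -> window=[21, 22] -> max=22
step 9: append 79 -> window=[22, 79] -> max=79
step 10: append 88 -> window=[79, 88] -> max=88
step 11: append 61 -> window=[88, 61] -> max=88
step 12: append 35 -> window=[61, 35] -> max=61
step 13: append 57 -> window=[35, 57] -> max=57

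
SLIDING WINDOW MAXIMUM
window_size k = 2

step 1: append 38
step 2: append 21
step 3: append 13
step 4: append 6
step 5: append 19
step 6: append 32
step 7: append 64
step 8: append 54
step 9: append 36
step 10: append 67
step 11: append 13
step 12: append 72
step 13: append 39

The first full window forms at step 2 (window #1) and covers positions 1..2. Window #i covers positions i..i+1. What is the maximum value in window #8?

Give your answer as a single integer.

step 1: append 38 -> window=[38] (not full yet)
step 2: append 21 -> window=[38, 21] -> max=38
step 3: append 13 -> window=[21, 13] -> max=21
step 4: append 6 -> window=[13, 6] -> max=13
step 5: append 19 -> window=[6, 19] -> max=19
step 6: append 32 -> window=[19, 32] -> max=32
step 7: append 64 -> window=[32, 64] -> max=64
step 8: append 54 -> window=[64, 54] -> max=64
step 9: append 36 -> window=[54, 36] -> max=54
Window #8 max = 54

Answer: 54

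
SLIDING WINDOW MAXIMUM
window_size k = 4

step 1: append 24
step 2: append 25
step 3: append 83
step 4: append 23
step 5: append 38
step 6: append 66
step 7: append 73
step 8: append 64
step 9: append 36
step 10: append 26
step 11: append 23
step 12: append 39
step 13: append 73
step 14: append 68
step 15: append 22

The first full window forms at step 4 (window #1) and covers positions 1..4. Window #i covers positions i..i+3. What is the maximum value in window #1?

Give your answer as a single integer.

step 1: append 24 -> window=[24] (not full yet)
step 2: append 25 -> window=[24, 25] (not full yet)
step 3: append 83 -> window=[24, 25, 83] (not full yet)
step 4: append 23 -> window=[24, 25, 83, 23] -> max=83
Window #1 max = 83

Answer: 83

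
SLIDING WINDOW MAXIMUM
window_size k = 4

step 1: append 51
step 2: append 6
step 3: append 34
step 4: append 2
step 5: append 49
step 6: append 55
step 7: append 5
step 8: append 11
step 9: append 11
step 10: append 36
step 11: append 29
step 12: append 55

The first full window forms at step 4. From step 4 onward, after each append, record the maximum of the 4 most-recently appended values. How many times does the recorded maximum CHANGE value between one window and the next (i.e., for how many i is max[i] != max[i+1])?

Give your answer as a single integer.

step 1: append 51 -> window=[51] (not full yet)
step 2: append 6 -> window=[51, 6] (not full yet)
step 3: append 34 -> window=[51, 6, 34] (not full yet)
step 4: append 2 -> window=[51, 6, 34, 2] -> max=51
step 5: append 49 -> window=[6, 34, 2, 49] -> max=49
step 6: append 55 -> window=[34, 2, 49, 55] -> max=55
step 7: append 5 -> window=[2, 49, 55, 5] -> max=55
step 8: append 11 -> window=[49, 55, 5, 11] -> max=55
step 9: append 11 -> window=[55, 5, 11, 11] -> max=55
step 10: append 36 -> window=[5, 11, 11, 36] -> max=36
step 11: append 29 -> window=[11, 11, 36, 29] -> max=36
step 12: append 55 -> window=[11, 36, 29, 55] -> max=55
Recorded maximums: 51 49 55 55 55 55 36 36 55
Changes between consecutive maximums: 4

Answer: 4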